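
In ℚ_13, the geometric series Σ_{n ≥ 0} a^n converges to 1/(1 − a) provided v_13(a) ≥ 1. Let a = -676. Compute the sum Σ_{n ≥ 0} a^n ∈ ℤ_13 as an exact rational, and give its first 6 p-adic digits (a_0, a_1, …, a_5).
Σ a^n = 1/(1 − a) = 1/677;  first 6 digits = (1, 0, 9, 12, 2, 1)

v_13(a) = 2 ≥ 1, so the series converges in ℤ_13 to 1/(1 − a) = 1/(1 − (-676)) = 1/677. Expand this rational in ℤ_13: compute digits iteratively via d_i = x_i mod 13, x_{i+1} = (x_i − d_i)/13. The first 6 digits are (1, 0, 9, 12, 2, 1).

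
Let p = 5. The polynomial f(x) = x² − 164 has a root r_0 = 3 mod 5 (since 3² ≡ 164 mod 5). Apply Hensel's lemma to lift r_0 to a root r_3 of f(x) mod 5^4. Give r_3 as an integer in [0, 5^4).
r_3 = 483 (mod 625)

Hensel's recurrence: r_{i+1} = r_i − f(r_i)·(f′(r_i))^{-1} mod 5^{i+2}, with f′(x) = 2x. Iterate:
  r_0 = 3 (mod 5)
  r_1 = 8 (mod 25)
  r_2 = 108 (mod 125)
  r_3 = 483 (mod 625)
Final: r_3 = 483, and one checks f(r_3) ≡ 0 mod 5^4.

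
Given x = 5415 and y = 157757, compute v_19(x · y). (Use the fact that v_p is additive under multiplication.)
v_19(854254155) = 5

v_p(x) = 2 (factor: 5415 = 19^2 · 15); v_p(y) = 3 (factor: 157757 = 19^3 · 23). Additivity: v_p(xy) = v_p(x) + v_p(y) = 2 + 3 = 5. (Direct check: xy = 854254155 = 19^5 · (345).)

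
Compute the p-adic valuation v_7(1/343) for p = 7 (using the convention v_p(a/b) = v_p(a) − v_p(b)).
v_7(1/343) = -3

Factor powers of 7 from the numerator and denominator of the reduced fraction: 1 = 7^0 · 1 and 343 = 7^3 · 1. Apply v_p(a/b) = v_p(a) − v_p(b): v_7(1/343) = 0 − 3 = -3.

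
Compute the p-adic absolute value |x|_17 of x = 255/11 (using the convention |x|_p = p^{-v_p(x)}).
|255/11|_17 = 1/17

Step 1 — compute v_17(x) by factoring powers of 17 out of the numerator and denominator: v_17(255/11) = 1. Step 2 — apply |x|_p = p^{-v_p(x)} = 17^{-1} = 1/17.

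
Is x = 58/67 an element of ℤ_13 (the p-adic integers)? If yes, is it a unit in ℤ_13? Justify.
x ∈ ℤ_13^× (unit); v_13(x) = 0

ℤ_13 = {x ∈ ℚ_13 : v_13(x) ≥ 0} and ℤ_13^× = {x ∈ ℤ_13 : v_13(x) = 0}. Here v_13(58/67) = v_13(num) − v_13(den) = 0; compare against these criteria.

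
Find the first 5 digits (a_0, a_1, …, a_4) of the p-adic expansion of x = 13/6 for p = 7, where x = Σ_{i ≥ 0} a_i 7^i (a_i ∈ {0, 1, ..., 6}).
(a_0, …, a_4) = (1, 6, 5, 5, 5)

v_7(13/6) = 0 (numerator and denominator both coprime to 7), so x ∈ ℤ_7^×. Compute digits iteratively via a_i = x_i mod 7, x_{i+1} = (x_i − a_i)/7, with x_0 = x:
  x_0 = 13/6;  a_0 = 1;  x_1 = (x_0 − 1)/7 = 1/6
  x_1 = 1/6;  a_1 = 6;  x_2 = (x_1 − 6)/7 = -5/6
  x_2 = -5/6;  a_2 = 5;  x_3 = (x_2 − 5)/7 = -5/6
  x_3 = -5/6;  a_3 = 5;  x_4 = (x_3 − 5)/7 = -5/6
  x_4 = -5/6;  a_4 = 5;  x_5 = (x_4 − 5)/7 = -5/6
Digits: (1, 6, 5, 5, 5).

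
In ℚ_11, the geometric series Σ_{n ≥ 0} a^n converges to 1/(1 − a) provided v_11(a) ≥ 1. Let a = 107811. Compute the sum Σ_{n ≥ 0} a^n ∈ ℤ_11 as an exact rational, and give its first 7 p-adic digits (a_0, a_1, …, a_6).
Σ a^n = 1/(1 − a) = -1/107810;  first 7 digits = (1, 0, 0, 4, 7, 0, 5)

v_11(a) = 3 ≥ 1, so the series converges in ℤ_11 to 1/(1 − a) = 1/(1 − 107811) = -1/107810. Expand this rational in ℤ_11: compute digits iteratively via d_i = x_i mod 11, x_{i+1} = (x_i − d_i)/11. The first 7 digits are (1, 0, 0, 4, 7, 0, 5).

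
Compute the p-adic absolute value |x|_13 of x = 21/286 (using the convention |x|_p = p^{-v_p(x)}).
|21/286|_13 = 13

Step 1 — compute v_13(x) by factoring powers of 13 out of the numerator and denominator: v_13(21/286) = -1. Step 2 — apply |x|_p = p^{-v_p(x)} = 13^{1} = 13.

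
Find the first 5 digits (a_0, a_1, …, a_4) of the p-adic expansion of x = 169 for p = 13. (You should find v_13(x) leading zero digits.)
(a_0, …, a_4) = (0, 0, 1, 0, 0)

v_13(169) = 2, so a_0 = ... = a_1 = 0. Factor out: x = 13^2 · u with u = 1 a unit in ℤ_13. Expand u iteratively via a_{v+i} = u_i mod 13, u_{i+1} = (u_i − a_{v+i})/13:
  u_0 = 1;  a_2 = 1;  u_1 = (u_0 − 1)/13 = 0
  u_1 = 0;  a_3 = 0;  u_2 = (u_1 − 0)/13 = 0
  u_2 = 0;  a_4 = 0;  u_3 = (u_2 − 0)/13 = 0
Digits: (0, 0, 1, 0, 0).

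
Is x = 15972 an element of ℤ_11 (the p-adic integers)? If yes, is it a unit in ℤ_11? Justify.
x ∈ ℤ_11 but not a unit; v_11(x) = 3 > 0

ℤ_11 = {x ∈ ℚ_11 : v_11(x) ≥ 0} and ℤ_11^× = {x ∈ ℤ_11 : v_11(x) = 0}. Here v_11(15972) = v_11(num) − v_11(den) = 3; compare against these criteria.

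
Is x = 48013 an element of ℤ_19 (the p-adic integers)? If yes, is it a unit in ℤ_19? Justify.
x ∈ ℤ_19 but not a unit; v_19(x) = 3 > 0

ℤ_19 = {x ∈ ℚ_19 : v_19(x) ≥ 0} and ℤ_19^× = {x ∈ ℤ_19 : v_19(x) = 0}. Here v_19(48013) = v_19(num) − v_19(den) = 3; compare against these criteria.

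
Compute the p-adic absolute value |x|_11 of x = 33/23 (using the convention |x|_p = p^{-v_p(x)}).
|33/23|_11 = 1/11

Step 1 — compute v_11(x) by factoring powers of 11 out of the numerator and denominator: v_11(33/23) = 1. Step 2 — apply |x|_p = p^{-v_p(x)} = 11^{-1} = 1/11.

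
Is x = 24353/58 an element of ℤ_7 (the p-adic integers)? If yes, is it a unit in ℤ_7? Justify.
x ∈ ℤ_7 but not a unit; v_7(x) = 3 > 0

ℤ_7 = {x ∈ ℚ_7 : v_7(x) ≥ 0} and ℤ_7^× = {x ∈ ℤ_7 : v_7(x) = 0}. Here v_7(24353/58) = v_7(num) − v_7(den) = 3; compare against these criteria.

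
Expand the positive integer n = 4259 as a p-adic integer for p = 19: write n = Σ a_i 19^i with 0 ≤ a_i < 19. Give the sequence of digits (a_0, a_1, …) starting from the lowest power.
(a_0, a_1, …) = (3, 15, 11)

Repeated division by 19 gives the digits low-to-high: 4259 = 3 + 15·19^1 + 11·19^2. Digit sequence: (3, 15, 11).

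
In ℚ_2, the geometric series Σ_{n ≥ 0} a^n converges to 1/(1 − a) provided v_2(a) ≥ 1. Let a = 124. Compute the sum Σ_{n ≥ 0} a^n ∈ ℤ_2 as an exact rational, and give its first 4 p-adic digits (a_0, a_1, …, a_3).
Σ a^n = 1/(1 − a) = -1/123;  first 4 digits = (1, 0, 1, 1)

v_2(a) = 2 ≥ 1, so the series converges in ℤ_2 to 1/(1 − a) = 1/(1 − 124) = -1/123. Expand this rational in ℤ_2: compute digits iteratively via d_i = x_i mod 2, x_{i+1} = (x_i − d_i)/2. The first 4 digits are (1, 0, 1, 1).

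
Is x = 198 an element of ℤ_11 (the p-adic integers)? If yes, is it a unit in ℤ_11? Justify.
x ∈ ℤ_11 but not a unit; v_11(x) = 1 > 0

ℤ_11 = {x ∈ ℚ_11 : v_11(x) ≥ 0} and ℤ_11^× = {x ∈ ℤ_11 : v_11(x) = 0}. Here v_11(198) = v_11(num) − v_11(den) = 1; compare against these criteria.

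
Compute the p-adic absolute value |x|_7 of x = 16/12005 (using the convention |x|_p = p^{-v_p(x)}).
|16/12005|_7 = 2401

Step 1 — compute v_7(x) by factoring powers of 7 out of the numerator and denominator: v_7(16/12005) = -4. Step 2 — apply |x|_p = p^{-v_p(x)} = 7^{4} = 2401.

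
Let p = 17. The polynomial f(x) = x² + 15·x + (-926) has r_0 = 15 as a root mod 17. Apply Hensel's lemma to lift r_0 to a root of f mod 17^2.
r_1 = 32 (mod 289)

Hensel: r_{i+1} = r_i − f(r_i)·(f′(r_i))^{-1} mod 17^{i+2}, f′(x) = 2x + 15. Iterate:
  r_0 = 15 (mod 17)
  r_1 = 32 (mod 289)
Final: r = 32 satisfies f(r) ≡ 0 mod 17^2.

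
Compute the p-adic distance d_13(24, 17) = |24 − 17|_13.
d_13(24, 17) = 1

Step 1 — x − y = 24 − 17 = 7. Step 2 — v_13(7) = 0 (factor: 7 = (13^0 · 7); the sign does not affect v_p). Step 3 — |x − y|_13 = 13^{0} = 1.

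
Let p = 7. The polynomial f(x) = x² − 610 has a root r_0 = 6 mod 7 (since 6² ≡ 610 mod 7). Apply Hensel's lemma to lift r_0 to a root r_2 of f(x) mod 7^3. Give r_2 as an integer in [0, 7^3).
r_2 = 307 (mod 343)

Hensel's recurrence: r_{i+1} = r_i − f(r_i)·(f′(r_i))^{-1} mod 7^{i+2}, with f′(x) = 2x. Iterate:
  r_0 = 6 (mod 7)
  r_1 = 13 (mod 49)
  r_2 = 307 (mod 343)
Final: r_2 = 307, and one checks f(r_2) ≡ 0 mod 7^3.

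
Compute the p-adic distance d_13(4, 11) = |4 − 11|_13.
d_13(4, 11) = 1

Step 1 — x − y = 4 − 11 = -7. Step 2 — v_13(-7) = 0 (factor: -7 = −(13^0 · 7); the sign does not affect v_p). Step 3 — |x − y|_13 = 13^{0} = 1.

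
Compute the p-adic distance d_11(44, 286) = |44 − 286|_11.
d_11(44, 286) = 1/121

Step 1 — x − y = 44 − 286 = -242. Step 2 — v_11(-242) = 2 (factor: -242 = −(11^2 · 2); the sign does not affect v_p). Step 3 — |x − y|_11 = 11^{-2} = 1/121.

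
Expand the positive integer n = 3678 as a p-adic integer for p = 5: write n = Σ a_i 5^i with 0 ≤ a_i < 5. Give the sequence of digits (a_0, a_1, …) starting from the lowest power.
(a_0, a_1, …) = (3, 0, 2, 4, 0, 1)

Repeated division by 5 gives the digits low-to-high: 3678 = 3 + 2·5^2 + 4·5^3 + 1·5^5. Digit sequence: (3, 0, 2, 4, 0, 1).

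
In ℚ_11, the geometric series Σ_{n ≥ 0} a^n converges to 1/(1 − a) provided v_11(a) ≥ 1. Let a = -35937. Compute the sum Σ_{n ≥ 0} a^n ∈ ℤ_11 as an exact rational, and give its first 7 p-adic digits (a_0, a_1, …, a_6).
Σ a^n = 1/(1 − a) = 1/35938;  first 7 digits = (1, 0, 0, 6, 8, 10, 2)

v_11(a) = 3 ≥ 1, so the series converges in ℤ_11 to 1/(1 − a) = 1/(1 − (-35937)) = 1/35938. Expand this rational in ℤ_11: compute digits iteratively via d_i = x_i mod 11, x_{i+1} = (x_i − d_i)/11. The first 7 digits are (1, 0, 0, 6, 8, 10, 2).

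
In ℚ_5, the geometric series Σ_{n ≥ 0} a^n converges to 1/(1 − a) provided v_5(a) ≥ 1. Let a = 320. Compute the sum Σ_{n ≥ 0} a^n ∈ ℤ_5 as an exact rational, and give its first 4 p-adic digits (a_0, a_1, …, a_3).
Σ a^n = 1/(1 − a) = -1/319;  first 4 digits = (1, 4, 3, 0)

v_5(a) = 1 ≥ 1, so the series converges in ℤ_5 to 1/(1 − a) = 1/(1 − 320) = -1/319. Expand this rational in ℤ_5: compute digits iteratively via d_i = x_i mod 5, x_{i+1} = (x_i − d_i)/5. The first 4 digits are (1, 4, 3, 0).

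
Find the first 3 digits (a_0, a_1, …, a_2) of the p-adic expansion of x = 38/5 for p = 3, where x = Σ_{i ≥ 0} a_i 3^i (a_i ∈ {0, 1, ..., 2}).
(a_0, …, a_2) = (1, 1, 1)

v_3(38/5) = 0 (numerator and denominator both coprime to 3), so x ∈ ℤ_3^×. Compute digits iteratively via a_i = x_i mod 3, x_{i+1} = (x_i − a_i)/3, with x_0 = x:
  x_0 = 38/5;  a_0 = 1;  x_1 = (x_0 − 1)/3 = 11/5
  x_1 = 11/5;  a_1 = 1;  x_2 = (x_1 − 1)/3 = 2/5
  x_2 = 2/5;  a_2 = 1;  x_3 = (x_2 − 1)/3 = -1/5
Digits: (1, 1, 1).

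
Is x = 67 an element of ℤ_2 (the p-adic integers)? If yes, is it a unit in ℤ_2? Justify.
x ∈ ℤ_2^× (unit); v_2(x) = 0

ℤ_2 = {x ∈ ℚ_2 : v_2(x) ≥ 0} and ℤ_2^× = {x ∈ ℤ_2 : v_2(x) = 0}. Here v_2(67) = v_2(num) − v_2(den) = 0; compare against these criteria.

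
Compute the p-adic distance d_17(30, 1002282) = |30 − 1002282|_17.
d_17(30, 1002282) = 1/83521

Step 1 — x − y = 30 − 1002282 = -1002252. Step 2 — v_17(-1002252) = 4 (factor: -1002252 = −(17^4 · 12); the sign does not affect v_p). Step 3 — |x − y|_17 = 17^{-4} = 1/83521.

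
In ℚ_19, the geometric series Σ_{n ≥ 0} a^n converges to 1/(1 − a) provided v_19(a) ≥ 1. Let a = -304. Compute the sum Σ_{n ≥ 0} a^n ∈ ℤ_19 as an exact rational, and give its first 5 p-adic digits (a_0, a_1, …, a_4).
Σ a^n = 1/(1 − a) = 1/305;  first 5 digits = (1, 3, 8, 2, 18)

v_19(a) = 1 ≥ 1, so the series converges in ℤ_19 to 1/(1 − a) = 1/(1 − (-304)) = 1/305. Expand this rational in ℤ_19: compute digits iteratively via d_i = x_i mod 19, x_{i+1} = (x_i − d_i)/19. The first 5 digits are (1, 3, 8, 2, 18).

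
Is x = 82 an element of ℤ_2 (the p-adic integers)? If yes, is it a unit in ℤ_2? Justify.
x ∈ ℤ_2 but not a unit; v_2(x) = 1 > 0

ℤ_2 = {x ∈ ℚ_2 : v_2(x) ≥ 0} and ℤ_2^× = {x ∈ ℤ_2 : v_2(x) = 0}. Here v_2(82) = v_2(num) − v_2(den) = 1; compare against these criteria.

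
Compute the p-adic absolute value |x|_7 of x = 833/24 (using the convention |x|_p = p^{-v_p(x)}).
|833/24|_7 = 1/49

Step 1 — compute v_7(x) by factoring powers of 7 out of the numerator and denominator: v_7(833/24) = 2. Step 2 — apply |x|_p = p^{-v_p(x)} = 7^{-2} = 1/49.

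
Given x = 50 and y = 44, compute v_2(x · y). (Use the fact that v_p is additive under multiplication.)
v_2(2200) = 3

v_p(x) = 1 (factor: 50 = 2^1 · 25); v_p(y) = 2 (factor: 44 = 2^2 · 11). Additivity: v_p(xy) = v_p(x) + v_p(y) = 1 + 2 = 3. (Direct check: xy = 2200 = 2^3 · (275).)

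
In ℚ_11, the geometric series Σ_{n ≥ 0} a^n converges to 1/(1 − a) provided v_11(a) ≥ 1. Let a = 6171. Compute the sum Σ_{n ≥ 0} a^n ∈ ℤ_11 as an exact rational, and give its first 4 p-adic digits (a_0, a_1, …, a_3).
Σ a^n = 1/(1 − a) = -1/6170;  first 4 digits = (1, 0, 7, 4)

v_11(a) = 2 ≥ 1, so the series converges in ℤ_11 to 1/(1 − a) = 1/(1 − 6171) = -1/6170. Expand this rational in ℤ_11: compute digits iteratively via d_i = x_i mod 11, x_{i+1} = (x_i − d_i)/11. The first 4 digits are (1, 0, 7, 4).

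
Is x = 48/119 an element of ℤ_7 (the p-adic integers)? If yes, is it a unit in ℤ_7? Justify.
x ∉ ℤ_7 (v_7(x) = -1 < 0)

ℤ_7 = {x ∈ ℚ_7 : v_7(x) ≥ 0} and ℤ_7^× = {x ∈ ℤ_7 : v_7(x) = 0}. Here v_7(48/119) = v_7(num) − v_7(den) = -1; compare against these criteria.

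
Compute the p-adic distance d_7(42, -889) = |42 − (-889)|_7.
d_7(42, -889) = 1/49

Step 1 — x − y = 42 − (-889) = 931. Step 2 — v_7(931) = 2 (factor: 931 = (7^2 · 19); the sign does not affect v_p). Step 3 — |x − y|_7 = 7^{-2} = 1/49.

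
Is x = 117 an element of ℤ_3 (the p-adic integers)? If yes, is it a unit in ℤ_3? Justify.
x ∈ ℤ_3 but not a unit; v_3(x) = 2 > 0

ℤ_3 = {x ∈ ℚ_3 : v_3(x) ≥ 0} and ℤ_3^× = {x ∈ ℤ_3 : v_3(x) = 0}. Here v_3(117) = v_3(num) − v_3(den) = 2; compare against these criteria.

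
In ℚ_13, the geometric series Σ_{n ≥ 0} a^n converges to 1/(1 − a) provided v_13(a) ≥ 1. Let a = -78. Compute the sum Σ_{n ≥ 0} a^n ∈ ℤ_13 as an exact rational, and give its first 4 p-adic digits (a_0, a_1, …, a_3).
Σ a^n = 1/(1 − a) = 1/79;  first 4 digits = (1, 7, 9, 7)

v_13(a) = 1 ≥ 1, so the series converges in ℤ_13 to 1/(1 − a) = 1/(1 − (-78)) = 1/79. Expand this rational in ℤ_13: compute digits iteratively via d_i = x_i mod 13, x_{i+1} = (x_i − d_i)/13. The first 4 digits are (1, 7, 9, 7).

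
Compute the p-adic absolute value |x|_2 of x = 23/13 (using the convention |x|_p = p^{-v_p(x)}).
|23/13|_2 = 1

Step 1 — compute v_2(x) by factoring powers of 2 out of the numerator and denominator: v_2(23/13) = 0. Step 2 — apply |x|_p = p^{-v_p(x)} = 2^{0} = 1.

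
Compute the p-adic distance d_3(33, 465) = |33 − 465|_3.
d_3(33, 465) = 1/27

Step 1 — x − y = 33 − 465 = -432. Step 2 — v_3(-432) = 3 (factor: -432 = −(3^3 · 16); the sign does not affect v_p). Step 3 — |x − y|_3 = 3^{-3} = 1/27.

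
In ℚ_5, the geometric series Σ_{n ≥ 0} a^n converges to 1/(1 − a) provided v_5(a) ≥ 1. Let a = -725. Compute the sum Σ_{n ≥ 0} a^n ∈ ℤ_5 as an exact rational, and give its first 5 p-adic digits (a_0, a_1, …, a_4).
Σ a^n = 1/(1 − a) = 1/726;  first 5 digits = (1, 0, 1, 4, 4)

v_5(a) = 2 ≥ 1, so the series converges in ℤ_5 to 1/(1 − a) = 1/(1 − (-725)) = 1/726. Expand this rational in ℤ_5: compute digits iteratively via d_i = x_i mod 5, x_{i+1} = (x_i − d_i)/5. The first 5 digits are (1, 0, 1, 4, 4).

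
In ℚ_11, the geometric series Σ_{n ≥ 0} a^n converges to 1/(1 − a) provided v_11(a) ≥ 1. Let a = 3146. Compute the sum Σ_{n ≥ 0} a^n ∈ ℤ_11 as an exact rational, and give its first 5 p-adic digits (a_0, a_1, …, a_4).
Σ a^n = 1/(1 − a) = -1/3145;  first 5 digits = (1, 0, 4, 2, 5)

v_11(a) = 2 ≥ 1, so the series converges in ℤ_11 to 1/(1 − a) = 1/(1 − 3146) = -1/3145. Expand this rational in ℤ_11: compute digits iteratively via d_i = x_i mod 11, x_{i+1} = (x_i − d_i)/11. The first 5 digits are (1, 0, 4, 2, 5).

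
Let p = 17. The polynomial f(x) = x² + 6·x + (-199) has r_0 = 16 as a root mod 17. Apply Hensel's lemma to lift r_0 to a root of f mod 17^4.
r_3 = 5541 (mod 83521)

Hensel: r_{i+1} = r_i − f(r_i)·(f′(r_i))^{-1} mod 17^{i+2}, f′(x) = 2x + 6. Iterate:
  r_0 = 16 (mod 17)
  r_1 = 50 (mod 289)
  r_2 = 628 (mod 4913)
  r_3 = 5541 (mod 83521)
Final: r = 5541 satisfies f(r) ≡ 0 mod 17^4.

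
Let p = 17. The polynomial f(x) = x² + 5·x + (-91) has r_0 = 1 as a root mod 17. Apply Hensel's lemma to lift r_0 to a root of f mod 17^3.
r_2 = 1582 (mod 4913)

Hensel: r_{i+1} = r_i − f(r_i)·(f′(r_i))^{-1} mod 17^{i+2}, f′(x) = 2x + 5. Iterate:
  r_0 = 1 (mod 17)
  r_1 = 137 (mod 289)
  r_2 = 1582 (mod 4913)
Final: r = 1582 satisfies f(r) ≡ 0 mod 17^3.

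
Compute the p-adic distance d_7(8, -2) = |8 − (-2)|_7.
d_7(8, -2) = 1

Step 1 — x − y = 8 − (-2) = 10. Step 2 — v_7(10) = 0 (factor: 10 = (7^0 · 10); the sign does not affect v_p). Step 3 — |x − y|_7 = 7^{0} = 1.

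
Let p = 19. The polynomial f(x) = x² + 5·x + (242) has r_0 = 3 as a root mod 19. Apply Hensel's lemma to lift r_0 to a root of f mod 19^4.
r_3 = 110051 (mod 130321)

Hensel: r_{i+1} = r_i − f(r_i)·(f′(r_i))^{-1} mod 19^{i+2}, f′(x) = 2x + 5. Iterate:
  r_0 = 3 (mod 19)
  r_1 = 307 (mod 361)
  r_2 = 307 (mod 6859)
  r_3 = 110051 (mod 130321)
Final: r = 110051 satisfies f(r) ≡ 0 mod 19^4.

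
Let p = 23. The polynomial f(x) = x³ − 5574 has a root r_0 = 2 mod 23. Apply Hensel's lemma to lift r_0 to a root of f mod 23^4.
r_3 = 65092 (mod 279841)

Hensel: r_{i+1} = r_i − f(r_i)/f′(r_i) mod 23^{i+2}, where f′(x) = 3x². Iterate:
  r_0 = 2 (mod 23)
  r_1 = 25 (mod 529)
  r_2 = 4257 (mod 12167)
  r_3 = 65092 (mod 279841)
Final: r = 65092 with f(r) ≡ 0 mod 23^4.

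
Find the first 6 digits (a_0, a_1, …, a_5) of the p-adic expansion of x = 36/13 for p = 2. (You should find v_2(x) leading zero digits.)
(a_0, …, a_5) = (0, 0, 1, 0, 1, 1)

v_2(36/13) = 2, so a_0 = ... = a_1 = 0. Factor out: x = 2^2 · u with u = 9/13 a unit in ℤ_2. Expand u iteratively via a_{v+i} = u_i mod 2, u_{i+1} = (u_i − a_{v+i})/2:
  u_0 = 9/13;  a_2 = 1;  u_1 = (u_0 − 1)/2 = -2/13
  u_1 = -2/13;  a_3 = 0;  u_2 = (u_1 − 0)/2 = -1/13
  u_2 = -1/13;  a_4 = 1;  u_3 = (u_2 − 1)/2 = -7/13
  u_3 = -7/13;  a_5 = 1;  u_4 = (u_3 − 1)/2 = -10/13
Digits: (0, 0, 1, 0, 1, 1).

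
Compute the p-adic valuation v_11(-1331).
v_11(-1331) = 3

v_11(n) is the largest exponent k such that 11^k divides n. Factor out: -1331 = -11^3 · 1. (Sign doesn't affect v_p.) So v_11(-1331) = 3.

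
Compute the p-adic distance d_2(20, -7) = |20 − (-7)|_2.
d_2(20, -7) = 1

Step 1 — x − y = 20 − (-7) = 27. Step 2 — v_2(27) = 0 (factor: 27 = (2^0 · 27); the sign does not affect v_p). Step 3 — |x − y|_2 = 2^{0} = 1.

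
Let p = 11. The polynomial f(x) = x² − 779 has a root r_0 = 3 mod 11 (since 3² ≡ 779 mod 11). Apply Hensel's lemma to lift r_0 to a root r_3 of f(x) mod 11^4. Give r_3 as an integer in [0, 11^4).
r_3 = 14369 (mod 14641)

Hensel's recurrence: r_{i+1} = r_i − f(r_i)·(f′(r_i))^{-1} mod 11^{i+2}, with f′(x) = 2x. Iterate:
  r_0 = 3 (mod 11)
  r_1 = 91 (mod 121)
  r_2 = 1059 (mod 1331)
  r_3 = 14369 (mod 14641)
Final: r_3 = 14369, and one checks f(r_3) ≡ 0 mod 11^4.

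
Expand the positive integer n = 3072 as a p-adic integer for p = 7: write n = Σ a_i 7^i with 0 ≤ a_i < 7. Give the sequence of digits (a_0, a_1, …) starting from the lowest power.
(a_0, a_1, …) = (6, 4, 6, 1, 1)

Repeated division by 7 gives the digits low-to-high: 3072 = 6 + 4·7^1 + 6·7^2 + 1·7^3 + 1·7^4. Digit sequence: (6, 4, 6, 1, 1).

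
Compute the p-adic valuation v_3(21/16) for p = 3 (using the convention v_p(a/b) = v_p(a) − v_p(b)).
v_3(21/16) = 1

Factor powers of 3 from the numerator and denominator of the reduced fraction: 21 = 3^1 · 7 and 16 = 3^0 · 16. Apply v_p(a/b) = v_p(a) − v_p(b): v_3(21/16) = 1 − 0 = 1.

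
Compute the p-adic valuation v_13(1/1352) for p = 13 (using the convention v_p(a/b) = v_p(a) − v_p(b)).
v_13(1/1352) = -2

Factor powers of 13 from the numerator and denominator of the reduced fraction: 1 = 13^0 · 1 and 1352 = 13^2 · 8. Apply v_p(a/b) = v_p(a) − v_p(b): v_13(1/1352) = 0 − 2 = -2.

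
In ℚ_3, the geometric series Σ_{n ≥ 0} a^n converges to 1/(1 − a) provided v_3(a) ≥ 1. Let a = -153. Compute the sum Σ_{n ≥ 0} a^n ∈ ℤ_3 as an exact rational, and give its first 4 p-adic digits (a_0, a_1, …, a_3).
Σ a^n = 1/(1 − a) = 1/154;  first 4 digits = (1, 0, 1, 0)

v_3(a) = 2 ≥ 1, so the series converges in ℤ_3 to 1/(1 − a) = 1/(1 − (-153)) = 1/154. Expand this rational in ℤ_3: compute digits iteratively via d_i = x_i mod 3, x_{i+1} = (x_i − d_i)/3. The first 4 digits are (1, 0, 1, 0).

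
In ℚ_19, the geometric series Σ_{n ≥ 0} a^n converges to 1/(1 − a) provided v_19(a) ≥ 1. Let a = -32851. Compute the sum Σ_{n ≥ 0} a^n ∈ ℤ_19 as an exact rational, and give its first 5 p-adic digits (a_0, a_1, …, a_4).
Σ a^n = 1/(1 − a) = 1/32852;  first 5 digits = (1, 0, 4, 14, 15)

v_19(a) = 2 ≥ 1, so the series converges in ℤ_19 to 1/(1 − a) = 1/(1 − (-32851)) = 1/32852. Expand this rational in ℤ_19: compute digits iteratively via d_i = x_i mod 19, x_{i+1} = (x_i − d_i)/19. The first 5 digits are (1, 0, 4, 14, 15).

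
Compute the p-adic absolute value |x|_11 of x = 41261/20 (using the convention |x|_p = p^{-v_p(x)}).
|41261/20|_11 = 1/1331

Step 1 — compute v_11(x) by factoring powers of 11 out of the numerator and denominator: v_11(41261/20) = 3. Step 2 — apply |x|_p = p^{-v_p(x)} = 11^{-3} = 1/1331.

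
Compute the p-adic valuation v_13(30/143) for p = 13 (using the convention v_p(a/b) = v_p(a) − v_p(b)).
v_13(30/143) = -1

Factor powers of 13 from the numerator and denominator of the reduced fraction: 30 = 13^0 · 30 and 143 = 13^1 · 11. Apply v_p(a/b) = v_p(a) − v_p(b): v_13(30/143) = 0 − 1 = -1.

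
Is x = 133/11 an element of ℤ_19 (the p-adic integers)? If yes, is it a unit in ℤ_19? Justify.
x ∈ ℤ_19 but not a unit; v_19(x) = 1 > 0

ℤ_19 = {x ∈ ℚ_19 : v_19(x) ≥ 0} and ℤ_19^× = {x ∈ ℤ_19 : v_19(x) = 0}. Here v_19(133/11) = v_19(num) − v_19(den) = 1; compare against these criteria.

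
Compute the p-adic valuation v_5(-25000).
v_5(-25000) = 5

v_5(n) is the largest exponent k such that 5^k divides n. Factor out: -25000 = -5^5 · 8. (Sign doesn't affect v_p.) So v_5(-25000) = 5.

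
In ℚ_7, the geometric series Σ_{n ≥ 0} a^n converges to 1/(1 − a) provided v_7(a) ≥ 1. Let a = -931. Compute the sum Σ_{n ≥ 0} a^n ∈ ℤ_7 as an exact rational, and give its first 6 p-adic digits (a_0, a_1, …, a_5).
Σ a^n = 1/(1 − a) = 1/932;  first 6 digits = (1, 0, 2, 4, 3, 2)

v_7(a) = 2 ≥ 1, so the series converges in ℤ_7 to 1/(1 − a) = 1/(1 − (-931)) = 1/932. Expand this rational in ℤ_7: compute digits iteratively via d_i = x_i mod 7, x_{i+1} = (x_i − d_i)/7. The first 6 digits are (1, 0, 2, 4, 3, 2).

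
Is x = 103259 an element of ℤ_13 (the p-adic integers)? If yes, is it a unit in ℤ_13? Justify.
x ∈ ℤ_13 but not a unit; v_13(x) = 3 > 0

ℤ_13 = {x ∈ ℚ_13 : v_13(x) ≥ 0} and ℤ_13^× = {x ∈ ℤ_13 : v_13(x) = 0}. Here v_13(103259) = v_13(num) − v_13(den) = 3; compare against these criteria.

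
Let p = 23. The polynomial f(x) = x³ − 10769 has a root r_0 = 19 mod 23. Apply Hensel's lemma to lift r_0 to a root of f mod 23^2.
r_1 = 387 (mod 529)

Hensel: r_{i+1} = r_i − f(r_i)/f′(r_i) mod 23^{i+2}, where f′(x) = 3x². Iterate:
  r_0 = 19 (mod 23)
  r_1 = 387 (mod 529)
Final: r = 387 with f(r) ≡ 0 mod 23^2.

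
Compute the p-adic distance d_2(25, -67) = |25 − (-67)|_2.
d_2(25, -67) = 1/4

Step 1 — x − y = 25 − (-67) = 92. Step 2 — v_2(92) = 2 (factor: 92 = (2^2 · 23); the sign does not affect v_p). Step 3 — |x − y|_2 = 2^{-2} = 1/4.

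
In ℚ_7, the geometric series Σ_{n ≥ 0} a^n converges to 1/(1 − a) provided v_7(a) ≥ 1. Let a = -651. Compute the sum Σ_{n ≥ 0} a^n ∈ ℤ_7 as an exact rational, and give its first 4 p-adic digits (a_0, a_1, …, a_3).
Σ a^n = 1/(1 − a) = 1/652;  first 4 digits = (1, 5, 4, 0)

v_7(a) = 1 ≥ 1, so the series converges in ℤ_7 to 1/(1 − a) = 1/(1 − (-651)) = 1/652. Expand this rational in ℤ_7: compute digits iteratively via d_i = x_i mod 7, x_{i+1} = (x_i − d_i)/7. The first 4 digits are (1, 5, 4, 0).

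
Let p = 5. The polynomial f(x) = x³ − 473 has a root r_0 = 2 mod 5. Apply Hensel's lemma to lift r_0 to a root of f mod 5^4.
r_3 = 247 (mod 625)

Hensel: r_{i+1} = r_i − f(r_i)/f′(r_i) mod 5^{i+2}, where f′(x) = 3x². Iterate:
  r_0 = 2 (mod 5)
  r_1 = 22 (mod 25)
  r_2 = 122 (mod 125)
  r_3 = 247 (mod 625)
Final: r = 247 with f(r) ≡ 0 mod 5^4.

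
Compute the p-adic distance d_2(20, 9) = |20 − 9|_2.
d_2(20, 9) = 1

Step 1 — x − y = 20 − 9 = 11. Step 2 — v_2(11) = 0 (factor: 11 = (2^0 · 11); the sign does not affect v_p). Step 3 — |x − y|_2 = 2^{0} = 1.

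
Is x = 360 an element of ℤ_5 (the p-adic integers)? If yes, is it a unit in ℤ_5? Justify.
x ∈ ℤ_5 but not a unit; v_5(x) = 1 > 0

ℤ_5 = {x ∈ ℚ_5 : v_5(x) ≥ 0} and ℤ_5^× = {x ∈ ℤ_5 : v_5(x) = 0}. Here v_5(360) = v_5(num) − v_5(den) = 1; compare against these criteria.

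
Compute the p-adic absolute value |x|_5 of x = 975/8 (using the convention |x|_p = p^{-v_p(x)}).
|975/8|_5 = 1/25

Step 1 — compute v_5(x) by factoring powers of 5 out of the numerator and denominator: v_5(975/8) = 2. Step 2 — apply |x|_p = p^{-v_p(x)} = 5^{-2} = 1/25.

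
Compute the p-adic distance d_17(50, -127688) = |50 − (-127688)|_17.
d_17(50, -127688) = 1/4913

Step 1 — x − y = 50 − (-127688) = 127738. Step 2 — v_17(127738) = 3 (factor: 127738 = (17^3 · 26); the sign does not affect v_p). Step 3 — |x − y|_17 = 17^{-3} = 1/4913.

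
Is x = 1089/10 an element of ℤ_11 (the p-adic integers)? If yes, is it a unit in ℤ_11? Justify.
x ∈ ℤ_11 but not a unit; v_11(x) = 2 > 0

ℤ_11 = {x ∈ ℚ_11 : v_11(x) ≥ 0} and ℤ_11^× = {x ∈ ℤ_11 : v_11(x) = 0}. Here v_11(1089/10) = v_11(num) − v_11(den) = 2; compare against these criteria.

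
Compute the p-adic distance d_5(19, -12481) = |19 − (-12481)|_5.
d_5(19, -12481) = 1/3125

Step 1 — x − y = 19 − (-12481) = 12500. Step 2 — v_5(12500) = 5 (factor: 12500 = (5^5 · 4); the sign does not affect v_p). Step 3 — |x − y|_5 = 5^{-5} = 1/3125.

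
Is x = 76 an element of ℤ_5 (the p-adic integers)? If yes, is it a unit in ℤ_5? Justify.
x ∈ ℤ_5^× (unit); v_5(x) = 0

ℤ_5 = {x ∈ ℚ_5 : v_5(x) ≥ 0} and ℤ_5^× = {x ∈ ℤ_5 : v_5(x) = 0}. Here v_5(76) = v_5(num) − v_5(den) = 0; compare against these criteria.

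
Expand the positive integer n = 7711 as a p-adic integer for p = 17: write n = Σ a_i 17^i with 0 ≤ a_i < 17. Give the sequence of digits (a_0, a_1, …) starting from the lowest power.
(a_0, a_1, …) = (10, 11, 9, 1)

Repeated division by 17 gives the digits low-to-high: 7711 = 10 + 11·17^1 + 9·17^2 + 1·17^3. Digit sequence: (10, 11, 9, 1).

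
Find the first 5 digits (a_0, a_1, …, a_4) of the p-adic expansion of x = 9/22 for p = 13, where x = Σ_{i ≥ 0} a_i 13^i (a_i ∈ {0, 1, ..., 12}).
(a_0, …, a_4) = (1, 10, 1, 4, 5)

v_13(9/22) = 0 (numerator and denominator both coprime to 13), so x ∈ ℤ_13^×. Compute digits iteratively via a_i = x_i mod 13, x_{i+1} = (x_i − a_i)/13, with x_0 = x:
  x_0 = 9/22;  a_0 = 1;  x_1 = (x_0 − 1)/13 = -1/22
  x_1 = -1/22;  a_1 = 10;  x_2 = (x_1 − 10)/13 = -17/22
  x_2 = -17/22;  a_2 = 1;  x_3 = (x_2 − 1)/13 = -3/22
  x_3 = -3/22;  a_3 = 4;  x_4 = (x_3 − 4)/13 = -7/22
  x_4 = -7/22;  a_4 = 5;  x_5 = (x_4 − 5)/13 = -9/22
Digits: (1, 10, 1, 4, 5).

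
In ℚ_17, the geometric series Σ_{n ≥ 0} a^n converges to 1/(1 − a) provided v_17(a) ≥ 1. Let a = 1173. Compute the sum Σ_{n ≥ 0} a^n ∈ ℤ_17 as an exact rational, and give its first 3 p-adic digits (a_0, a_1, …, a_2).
Σ a^n = 1/(1 − a) = -1/1172;  first 3 digits = (1, 1, 5)

v_17(a) = 1 ≥ 1, so the series converges in ℤ_17 to 1/(1 − a) = 1/(1 − 1173) = -1/1172. Expand this rational in ℤ_17: compute digits iteratively via d_i = x_i mod 17, x_{i+1} = (x_i − d_i)/17. The first 3 digits are (1, 1, 5).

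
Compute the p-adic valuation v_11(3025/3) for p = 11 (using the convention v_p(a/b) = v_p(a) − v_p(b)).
v_11(3025/3) = 2

Factor powers of 11 from the numerator and denominator of the reduced fraction: 3025 = 11^2 · 25 and 3 = 11^0 · 3. Apply v_p(a/b) = v_p(a) − v_p(b): v_11(3025/3) = 2 − 0 = 2.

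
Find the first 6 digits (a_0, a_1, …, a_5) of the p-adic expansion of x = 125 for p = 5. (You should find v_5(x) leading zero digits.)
(a_0, …, a_5) = (0, 0, 0, 1, 0, 0)

v_5(125) = 3, so a_0 = ... = a_2 = 0. Factor out: x = 5^3 · u with u = 1 a unit in ℤ_5. Expand u iteratively via a_{v+i} = u_i mod 5, u_{i+1} = (u_i − a_{v+i})/5:
  u_0 = 1;  a_3 = 1;  u_1 = (u_0 − 1)/5 = 0
  u_1 = 0;  a_4 = 0;  u_2 = (u_1 − 0)/5 = 0
  u_2 = 0;  a_5 = 0;  u_3 = (u_2 − 0)/5 = 0
Digits: (0, 0, 0, 1, 0, 0).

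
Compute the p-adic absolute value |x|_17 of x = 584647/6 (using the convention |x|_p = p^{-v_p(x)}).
|584647/6|_17 = 1/83521

Step 1 — compute v_17(x) by factoring powers of 17 out of the numerator and denominator: v_17(584647/6) = 4. Step 2 — apply |x|_p = p^{-v_p(x)} = 17^{-4} = 1/83521.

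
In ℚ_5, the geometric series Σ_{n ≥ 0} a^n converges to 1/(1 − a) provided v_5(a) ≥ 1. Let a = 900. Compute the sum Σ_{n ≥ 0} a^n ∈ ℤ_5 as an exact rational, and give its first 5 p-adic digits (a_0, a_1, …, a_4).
Σ a^n = 1/(1 − a) = -1/899;  first 5 digits = (1, 0, 1, 2, 2)

v_5(a) = 2 ≥ 1, so the series converges in ℤ_5 to 1/(1 − a) = 1/(1 − 900) = -1/899. Expand this rational in ℤ_5: compute digits iteratively via d_i = x_i mod 5, x_{i+1} = (x_i − d_i)/5. The first 5 digits are (1, 0, 1, 2, 2).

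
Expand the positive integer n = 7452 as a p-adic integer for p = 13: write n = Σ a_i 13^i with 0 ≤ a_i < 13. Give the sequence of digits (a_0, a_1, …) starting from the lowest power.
(a_0, a_1, …) = (3, 1, 5, 3)

Repeated division by 13 gives the digits low-to-high: 7452 = 3 + 1·13^1 + 5·13^2 + 3·13^3. Digit sequence: (3, 1, 5, 3).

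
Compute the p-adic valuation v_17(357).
v_17(357) = 1

v_17(n) is the largest exponent k such that 17^k divides n. Factor out: 357 = 17^1 · 21. (Sign doesn't affect v_p.) So v_17(357) = 1.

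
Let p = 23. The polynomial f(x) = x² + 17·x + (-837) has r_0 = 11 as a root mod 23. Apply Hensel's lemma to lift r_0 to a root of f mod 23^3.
r_2 = 6888 (mod 12167)

Hensel: r_{i+1} = r_i − f(r_i)·(f′(r_i))^{-1} mod 23^{i+2}, f′(x) = 2x + 17. Iterate:
  r_0 = 11 (mod 23)
  r_1 = 11 (mod 529)
  r_2 = 6888 (mod 12167)
Final: r = 6888 satisfies f(r) ≡ 0 mod 23^3.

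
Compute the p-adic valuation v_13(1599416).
v_13(1599416) = 4

v_13(n) is the largest exponent k such that 13^k divides n. Factor out: 1599416 = 13^4 · 56. (Sign doesn't affect v_p.) So v_13(1599416) = 4.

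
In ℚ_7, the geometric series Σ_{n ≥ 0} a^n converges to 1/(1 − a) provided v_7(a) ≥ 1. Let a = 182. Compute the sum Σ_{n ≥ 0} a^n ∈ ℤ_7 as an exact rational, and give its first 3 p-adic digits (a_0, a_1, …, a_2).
Σ a^n = 1/(1 − a) = -1/181;  first 3 digits = (1, 5, 0)

v_7(a) = 1 ≥ 1, so the series converges in ℤ_7 to 1/(1 − a) = 1/(1 − 182) = -1/181. Expand this rational in ℤ_7: compute digits iteratively via d_i = x_i mod 7, x_{i+1} = (x_i − d_i)/7. The first 3 digits are (1, 5, 0).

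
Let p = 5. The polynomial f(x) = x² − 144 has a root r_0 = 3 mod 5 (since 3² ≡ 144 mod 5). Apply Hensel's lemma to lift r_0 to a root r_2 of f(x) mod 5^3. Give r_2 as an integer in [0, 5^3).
r_2 = 113 (mod 125)

Hensel's recurrence: r_{i+1} = r_i − f(r_i)·(f′(r_i))^{-1} mod 5^{i+2}, with f′(x) = 2x. Iterate:
  r_0 = 3 (mod 5)
  r_1 = 13 (mod 25)
  r_2 = 113 (mod 125)
Final: r_2 = 113, and one checks f(r_2) ≡ 0 mod 5^3.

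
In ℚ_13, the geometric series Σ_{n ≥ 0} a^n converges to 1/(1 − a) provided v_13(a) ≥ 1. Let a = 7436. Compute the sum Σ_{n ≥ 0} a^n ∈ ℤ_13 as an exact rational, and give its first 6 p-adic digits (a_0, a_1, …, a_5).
Σ a^n = 1/(1 − a) = -1/7435;  first 6 digits = (1, 0, 5, 3, 12, 5)

v_13(a) = 2 ≥ 1, so the series converges in ℤ_13 to 1/(1 − a) = 1/(1 − 7436) = -1/7435. Expand this rational in ℤ_13: compute digits iteratively via d_i = x_i mod 13, x_{i+1} = (x_i − d_i)/13. The first 6 digits are (1, 0, 5, 3, 12, 5).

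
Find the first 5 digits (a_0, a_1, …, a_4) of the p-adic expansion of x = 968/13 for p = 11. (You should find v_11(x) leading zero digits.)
(a_0, …, a_4) = (0, 0, 4, 9, 0)

v_11(968/13) = 2, so a_0 = ... = a_1 = 0. Factor out: x = 11^2 · u with u = 8/13 a unit in ℤ_11. Expand u iteratively via a_{v+i} = u_i mod 11, u_{i+1} = (u_i − a_{v+i})/11:
  u_0 = 8/13;  a_2 = 4;  u_1 = (u_0 − 4)/11 = -4/13
  u_1 = -4/13;  a_3 = 9;  u_2 = (u_1 − 9)/11 = -11/13
  u_2 = -11/13;  a_4 = 0;  u_3 = (u_2 − 0)/11 = -1/13
Digits: (0, 0, 4, 9, 0).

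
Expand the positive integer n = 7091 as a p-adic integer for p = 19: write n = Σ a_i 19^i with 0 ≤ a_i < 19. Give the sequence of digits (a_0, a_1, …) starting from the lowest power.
(a_0, a_1, …) = (4, 12, 0, 1)

Repeated division by 19 gives the digits low-to-high: 7091 = 4 + 12·19^1 + 1·19^3. Digit sequence: (4, 12, 0, 1).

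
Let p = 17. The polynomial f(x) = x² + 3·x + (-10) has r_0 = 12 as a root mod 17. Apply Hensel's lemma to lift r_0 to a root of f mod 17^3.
r_2 = 4908 (mod 4913)

Hensel: r_{i+1} = r_i − f(r_i)·(f′(r_i))^{-1} mod 17^{i+2}, f′(x) = 2x + 3. Iterate:
  r_0 = 12 (mod 17)
  r_1 = 284 (mod 289)
  r_2 = 4908 (mod 4913)
Final: r = 4908 satisfies f(r) ≡ 0 mod 17^3.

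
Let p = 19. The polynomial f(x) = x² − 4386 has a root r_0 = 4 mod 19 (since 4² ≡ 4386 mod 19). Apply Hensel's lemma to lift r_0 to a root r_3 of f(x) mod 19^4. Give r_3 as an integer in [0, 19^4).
r_3 = 92876 (mod 130321)

Hensel's recurrence: r_{i+1} = r_i − f(r_i)·(f′(r_i))^{-1} mod 19^{i+2}, with f′(x) = 2x. Iterate:
  r_0 = 4 (mod 19)
  r_1 = 99 (mod 361)
  r_2 = 3709 (mod 6859)
  r_3 = 92876 (mod 130321)
Final: r_3 = 92876, and one checks f(r_3) ≡ 0 mod 19^4.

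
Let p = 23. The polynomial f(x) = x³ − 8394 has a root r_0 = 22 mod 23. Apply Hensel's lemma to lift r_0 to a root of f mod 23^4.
r_3 = 226388 (mod 279841)

Hensel: r_{i+1} = r_i − f(r_i)/f′(r_i) mod 23^{i+2}, where f′(x) = 3x². Iterate:
  r_0 = 22 (mod 23)
  r_1 = 505 (mod 529)
  r_2 = 7382 (mod 12167)
  r_3 = 226388 (mod 279841)
Final: r = 226388 with f(r) ≡ 0 mod 23^4.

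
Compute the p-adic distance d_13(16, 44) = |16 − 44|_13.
d_13(16, 44) = 1

Step 1 — x − y = 16 − 44 = -28. Step 2 — v_13(-28) = 0 (factor: -28 = −(13^0 · 28); the sign does not affect v_p). Step 3 — |x − y|_13 = 13^{0} = 1.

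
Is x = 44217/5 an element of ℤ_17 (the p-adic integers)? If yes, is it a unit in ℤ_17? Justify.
x ∈ ℤ_17 but not a unit; v_17(x) = 3 > 0

ℤ_17 = {x ∈ ℚ_17 : v_17(x) ≥ 0} and ℤ_17^× = {x ∈ ℤ_17 : v_17(x) = 0}. Here v_17(44217/5) = v_17(num) − v_17(den) = 3; compare against these criteria.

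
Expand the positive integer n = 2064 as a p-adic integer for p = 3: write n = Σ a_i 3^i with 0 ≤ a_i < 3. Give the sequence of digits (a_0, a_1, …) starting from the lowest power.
(a_0, a_1, …) = (0, 1, 1, 1, 1, 2, 2)

Repeated division by 3 gives the digits low-to-high: 2064 = 1·3^1 + 1·3^2 + 1·3^3 + 1·3^4 + 2·3^5 + 2·3^6. Digit sequence: (0, 1, 1, 1, 1, 2, 2).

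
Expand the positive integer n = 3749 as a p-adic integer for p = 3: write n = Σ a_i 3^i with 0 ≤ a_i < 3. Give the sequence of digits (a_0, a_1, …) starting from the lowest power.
(a_0, a_1, …) = (2, 1, 2, 0, 1, 0, 2, 1)

Repeated division by 3 gives the digits low-to-high: 3749 = 2 + 1·3^1 + 2·3^2 + 1·3^4 + 2·3^6 + 1·3^7. Digit sequence: (2, 1, 2, 0, 1, 0, 2, 1).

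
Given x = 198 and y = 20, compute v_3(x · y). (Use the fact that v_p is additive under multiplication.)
v_3(3960) = 2

v_p(x) = 2 (factor: 198 = 3^2 · 22); v_p(y) = 0 (factor: 20 = 3^0 · 20). Additivity: v_p(xy) = v_p(x) + v_p(y) = 2 + 0 = 2. (Direct check: xy = 3960 = 3^2 · (440).)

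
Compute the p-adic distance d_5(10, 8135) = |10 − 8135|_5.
d_5(10, 8135) = 1/625

Step 1 — x − y = 10 − 8135 = -8125. Step 2 — v_5(-8125) = 4 (factor: -8125 = −(5^4 · 13); the sign does not affect v_p). Step 3 — |x − y|_5 = 5^{-4} = 1/625.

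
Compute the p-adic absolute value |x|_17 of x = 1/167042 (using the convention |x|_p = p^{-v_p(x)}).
|1/167042|_17 = 83521

Step 1 — compute v_17(x) by factoring powers of 17 out of the numerator and denominator: v_17(1/167042) = -4. Step 2 — apply |x|_p = p^{-v_p(x)} = 17^{4} = 83521.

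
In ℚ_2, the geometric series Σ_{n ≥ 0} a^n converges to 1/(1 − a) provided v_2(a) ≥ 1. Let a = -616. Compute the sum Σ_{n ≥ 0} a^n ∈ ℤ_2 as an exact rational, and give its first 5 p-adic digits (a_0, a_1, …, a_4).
Σ a^n = 1/(1 − a) = 1/617;  first 5 digits = (1, 0, 0, 1, 1)

v_2(a) = 3 ≥ 1, so the series converges in ℤ_2 to 1/(1 − a) = 1/(1 − (-616)) = 1/617. Expand this rational in ℤ_2: compute digits iteratively via d_i = x_i mod 2, x_{i+1} = (x_i − d_i)/2. The first 5 digits are (1, 0, 0, 1, 1).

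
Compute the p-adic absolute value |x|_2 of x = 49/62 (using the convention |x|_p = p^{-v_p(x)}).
|49/62|_2 = 2

Step 1 — compute v_2(x) by factoring powers of 2 out of the numerator and denominator: v_2(49/62) = -1. Step 2 — apply |x|_p = p^{-v_p(x)} = 2^{1} = 2.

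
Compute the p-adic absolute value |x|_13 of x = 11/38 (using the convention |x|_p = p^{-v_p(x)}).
|11/38|_13 = 1

Step 1 — compute v_13(x) by factoring powers of 13 out of the numerator and denominator: v_13(11/38) = 0. Step 2 — apply |x|_p = p^{-v_p(x)} = 13^{0} = 1.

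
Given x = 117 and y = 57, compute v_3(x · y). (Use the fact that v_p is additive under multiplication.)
v_3(6669) = 3

v_p(x) = 2 (factor: 117 = 3^2 · 13); v_p(y) = 1 (factor: 57 = 3^1 · 19). Additivity: v_p(xy) = v_p(x) + v_p(y) = 2 + 1 = 3. (Direct check: xy = 6669 = 3^3 · (247).)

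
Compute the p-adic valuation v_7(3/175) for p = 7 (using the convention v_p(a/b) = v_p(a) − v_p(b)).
v_7(3/175) = -1

Factor powers of 7 from the numerator and denominator of the reduced fraction: 3 = 7^0 · 3 and 175 = 7^1 · 25. Apply v_p(a/b) = v_p(a) − v_p(b): v_7(3/175) = 0 − 1 = -1.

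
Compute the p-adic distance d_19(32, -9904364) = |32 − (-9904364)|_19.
d_19(32, -9904364) = 1/2476099

Step 1 — x − y = 32 − (-9904364) = 9904396. Step 2 — v_19(9904396) = 5 (factor: 9904396 = (19^5 · 4); the sign does not affect v_p). Step 3 — |x − y|_19 = 19^{-5} = 1/2476099.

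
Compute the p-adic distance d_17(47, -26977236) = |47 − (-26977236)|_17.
d_17(47, -26977236) = 1/1419857

Step 1 — x − y = 47 − (-26977236) = 26977283. Step 2 — v_17(26977283) = 5 (factor: 26977283 = (17^5 · 19); the sign does not affect v_p). Step 3 — |x − y|_17 = 17^{-5} = 1/1419857.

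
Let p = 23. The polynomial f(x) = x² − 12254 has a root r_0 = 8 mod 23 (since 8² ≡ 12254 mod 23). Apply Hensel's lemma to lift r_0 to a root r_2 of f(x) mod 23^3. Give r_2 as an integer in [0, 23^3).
r_2 = 5068 (mod 12167)

Hensel's recurrence: r_{i+1} = r_i − f(r_i)·(f′(r_i))^{-1} mod 23^{i+2}, with f′(x) = 2x. Iterate:
  r_0 = 8 (mod 23)
  r_1 = 307 (mod 529)
  r_2 = 5068 (mod 12167)
Final: r_2 = 5068, and one checks f(r_2) ≡ 0 mod 23^3.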